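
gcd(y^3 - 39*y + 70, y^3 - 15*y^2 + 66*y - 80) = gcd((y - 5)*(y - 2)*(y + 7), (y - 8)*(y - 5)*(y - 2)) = y^2 - 7*y + 10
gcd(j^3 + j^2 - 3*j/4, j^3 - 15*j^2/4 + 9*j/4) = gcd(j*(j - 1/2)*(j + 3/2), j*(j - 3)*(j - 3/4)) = j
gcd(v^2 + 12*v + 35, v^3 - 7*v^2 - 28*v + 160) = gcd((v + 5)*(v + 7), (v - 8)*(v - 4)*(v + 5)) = v + 5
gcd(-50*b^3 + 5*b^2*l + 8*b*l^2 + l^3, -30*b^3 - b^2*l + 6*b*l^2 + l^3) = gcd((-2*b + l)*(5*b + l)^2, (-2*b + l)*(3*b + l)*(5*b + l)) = 10*b^2 - 3*b*l - l^2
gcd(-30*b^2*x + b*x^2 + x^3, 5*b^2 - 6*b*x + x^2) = -5*b + x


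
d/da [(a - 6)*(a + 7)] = 2*a + 1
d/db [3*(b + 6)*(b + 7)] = 6*b + 39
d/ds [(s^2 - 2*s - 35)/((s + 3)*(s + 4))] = (9*s^2 + 94*s + 221)/(s^4 + 14*s^3 + 73*s^2 + 168*s + 144)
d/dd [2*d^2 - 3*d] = 4*d - 3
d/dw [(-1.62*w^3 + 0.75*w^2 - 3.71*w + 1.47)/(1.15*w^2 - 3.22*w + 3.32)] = (-1.863*w^4 + 10.4328*w^3 - 14.2837*w^2 + 1.599*w - 7.5838)/(1.3225*w^4 - 7.406*w^3 + 18.0044*w^2 - 21.3808*w + 11.0224)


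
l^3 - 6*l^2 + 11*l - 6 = (l - 3)*(l - 2)*(l - 1)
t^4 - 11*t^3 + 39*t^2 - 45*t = t*(t - 5)*(t - 3)^2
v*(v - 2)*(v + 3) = v^3 + v^2 - 6*v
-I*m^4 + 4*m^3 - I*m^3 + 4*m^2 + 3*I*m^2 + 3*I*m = m*(m + I)*(m + 3*I)*(-I*m - I)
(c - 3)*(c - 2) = c^2 - 5*c + 6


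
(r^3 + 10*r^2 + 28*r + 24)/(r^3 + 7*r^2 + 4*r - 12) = (r + 2)/(r - 1)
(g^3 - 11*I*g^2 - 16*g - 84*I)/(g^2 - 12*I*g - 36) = (g^2 - 5*I*g + 14)/(g - 6*I)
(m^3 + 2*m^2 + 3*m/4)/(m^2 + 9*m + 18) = m*(4*m^2 + 8*m + 3)/(4*(m^2 + 9*m + 18))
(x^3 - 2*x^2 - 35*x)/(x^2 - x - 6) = x*(-x^2 + 2*x + 35)/(-x^2 + x + 6)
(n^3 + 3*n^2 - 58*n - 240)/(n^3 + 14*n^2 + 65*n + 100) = (n^2 - 2*n - 48)/(n^2 + 9*n + 20)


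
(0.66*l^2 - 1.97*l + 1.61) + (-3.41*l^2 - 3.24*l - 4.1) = -2.75*l^2 - 5.21*l - 2.49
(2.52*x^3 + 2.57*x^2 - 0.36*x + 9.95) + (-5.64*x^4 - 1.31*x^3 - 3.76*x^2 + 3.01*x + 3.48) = -5.64*x^4 + 1.21*x^3 - 1.19*x^2 + 2.65*x + 13.43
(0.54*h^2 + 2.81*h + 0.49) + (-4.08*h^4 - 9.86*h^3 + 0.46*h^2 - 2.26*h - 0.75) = -4.08*h^4 - 9.86*h^3 + 1.0*h^2 + 0.55*h - 0.26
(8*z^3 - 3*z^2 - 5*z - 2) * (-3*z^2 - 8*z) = -24*z^5 - 55*z^4 + 39*z^3 + 46*z^2 + 16*z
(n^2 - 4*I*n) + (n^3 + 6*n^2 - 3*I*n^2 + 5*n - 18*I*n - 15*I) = n^3 + 7*n^2 - 3*I*n^2 + 5*n - 22*I*n - 15*I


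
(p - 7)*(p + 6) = p^2 - p - 42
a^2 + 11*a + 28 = (a + 4)*(a + 7)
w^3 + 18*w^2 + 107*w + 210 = (w + 5)*(w + 6)*(w + 7)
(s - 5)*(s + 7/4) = s^2 - 13*s/4 - 35/4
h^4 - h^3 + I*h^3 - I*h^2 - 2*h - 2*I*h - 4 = (h - 2)*(h + 1)*(h - I)*(h + 2*I)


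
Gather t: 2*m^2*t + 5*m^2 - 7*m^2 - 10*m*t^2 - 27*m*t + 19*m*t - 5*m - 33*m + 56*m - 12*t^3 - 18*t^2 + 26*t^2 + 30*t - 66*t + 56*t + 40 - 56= -2*m^2 + 18*m - 12*t^3 + t^2*(8 - 10*m) + t*(2*m^2 - 8*m + 20) - 16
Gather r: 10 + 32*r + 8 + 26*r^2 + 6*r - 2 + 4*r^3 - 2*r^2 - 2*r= 4*r^3 + 24*r^2 + 36*r + 16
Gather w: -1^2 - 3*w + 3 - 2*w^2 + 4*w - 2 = -2*w^2 + w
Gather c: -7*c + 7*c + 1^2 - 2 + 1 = 0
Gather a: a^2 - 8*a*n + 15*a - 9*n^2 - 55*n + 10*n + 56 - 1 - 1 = a^2 + a*(15 - 8*n) - 9*n^2 - 45*n + 54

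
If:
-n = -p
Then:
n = p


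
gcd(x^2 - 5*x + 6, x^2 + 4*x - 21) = x - 3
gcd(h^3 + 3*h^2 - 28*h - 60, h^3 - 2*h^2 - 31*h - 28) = 1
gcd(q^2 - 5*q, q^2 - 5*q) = q^2 - 5*q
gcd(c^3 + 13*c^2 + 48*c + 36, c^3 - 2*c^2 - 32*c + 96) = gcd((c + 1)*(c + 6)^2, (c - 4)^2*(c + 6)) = c + 6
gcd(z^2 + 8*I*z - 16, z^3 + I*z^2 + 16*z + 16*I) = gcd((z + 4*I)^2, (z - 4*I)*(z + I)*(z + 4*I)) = z + 4*I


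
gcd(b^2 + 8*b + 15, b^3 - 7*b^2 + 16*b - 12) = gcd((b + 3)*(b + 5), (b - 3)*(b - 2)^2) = 1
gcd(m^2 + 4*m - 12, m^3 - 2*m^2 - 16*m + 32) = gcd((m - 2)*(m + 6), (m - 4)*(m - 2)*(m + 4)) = m - 2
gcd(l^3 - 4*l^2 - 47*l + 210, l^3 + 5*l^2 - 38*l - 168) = l^2 + l - 42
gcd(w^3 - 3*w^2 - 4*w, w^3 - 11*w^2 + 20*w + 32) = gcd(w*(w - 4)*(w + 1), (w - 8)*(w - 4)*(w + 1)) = w^2 - 3*w - 4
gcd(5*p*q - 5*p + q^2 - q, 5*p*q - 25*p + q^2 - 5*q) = 5*p + q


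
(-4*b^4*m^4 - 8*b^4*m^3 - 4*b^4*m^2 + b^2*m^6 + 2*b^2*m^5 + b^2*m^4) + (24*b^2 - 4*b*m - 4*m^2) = -4*b^4*m^4 - 8*b^4*m^3 - 4*b^4*m^2 + b^2*m^6 + 2*b^2*m^5 + b^2*m^4 + 24*b^2 - 4*b*m - 4*m^2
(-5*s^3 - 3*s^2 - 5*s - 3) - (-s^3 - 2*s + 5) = -4*s^3 - 3*s^2 - 3*s - 8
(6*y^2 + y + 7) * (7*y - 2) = 42*y^3 - 5*y^2 + 47*y - 14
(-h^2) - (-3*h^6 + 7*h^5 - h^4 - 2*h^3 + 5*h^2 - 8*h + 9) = 3*h^6 - 7*h^5 + h^4 + 2*h^3 - 6*h^2 + 8*h - 9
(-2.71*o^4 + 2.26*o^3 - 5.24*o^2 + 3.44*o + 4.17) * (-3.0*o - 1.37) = 8.13*o^5 - 3.0673*o^4 + 12.6238*o^3 - 3.1412*o^2 - 17.2228*o - 5.7129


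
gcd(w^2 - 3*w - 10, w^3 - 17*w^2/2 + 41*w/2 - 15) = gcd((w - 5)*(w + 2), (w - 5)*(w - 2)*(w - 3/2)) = w - 5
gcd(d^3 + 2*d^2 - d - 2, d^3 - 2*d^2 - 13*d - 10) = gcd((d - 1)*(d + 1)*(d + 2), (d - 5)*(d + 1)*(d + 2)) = d^2 + 3*d + 2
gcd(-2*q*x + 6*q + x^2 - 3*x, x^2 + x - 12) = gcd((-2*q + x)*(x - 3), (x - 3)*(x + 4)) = x - 3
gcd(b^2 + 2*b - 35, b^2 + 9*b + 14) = b + 7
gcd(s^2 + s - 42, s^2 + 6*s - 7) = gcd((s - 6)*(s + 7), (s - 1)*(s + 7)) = s + 7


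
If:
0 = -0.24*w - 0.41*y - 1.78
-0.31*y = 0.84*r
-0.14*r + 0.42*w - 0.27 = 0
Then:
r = 1.88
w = 1.27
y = -5.08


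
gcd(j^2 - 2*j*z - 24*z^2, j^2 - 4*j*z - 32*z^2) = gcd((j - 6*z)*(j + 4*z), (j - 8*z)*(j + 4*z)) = j + 4*z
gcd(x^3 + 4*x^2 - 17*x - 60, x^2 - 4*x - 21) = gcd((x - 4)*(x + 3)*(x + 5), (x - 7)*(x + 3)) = x + 3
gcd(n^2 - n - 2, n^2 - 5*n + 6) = n - 2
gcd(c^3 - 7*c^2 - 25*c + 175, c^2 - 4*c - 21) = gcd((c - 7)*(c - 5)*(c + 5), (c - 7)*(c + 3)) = c - 7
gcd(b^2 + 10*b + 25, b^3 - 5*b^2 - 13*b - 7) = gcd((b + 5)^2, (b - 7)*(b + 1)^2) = 1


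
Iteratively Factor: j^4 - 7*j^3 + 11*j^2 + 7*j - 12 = (j - 4)*(j^3 - 3*j^2 - j + 3) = (j - 4)*(j - 1)*(j^2 - 2*j - 3) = (j - 4)*(j - 3)*(j - 1)*(j + 1)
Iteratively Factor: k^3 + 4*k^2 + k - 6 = (k + 3)*(k^2 + k - 2) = (k - 1)*(k + 3)*(k + 2)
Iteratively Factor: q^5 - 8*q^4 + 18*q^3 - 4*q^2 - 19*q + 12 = (q - 3)*(q^4 - 5*q^3 + 3*q^2 + 5*q - 4) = (q - 4)*(q - 3)*(q^3 - q^2 - q + 1) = (q - 4)*(q - 3)*(q + 1)*(q^2 - 2*q + 1) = (q - 4)*(q - 3)*(q - 1)*(q + 1)*(q - 1)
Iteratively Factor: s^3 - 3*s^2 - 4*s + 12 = (s + 2)*(s^2 - 5*s + 6) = (s - 2)*(s + 2)*(s - 3)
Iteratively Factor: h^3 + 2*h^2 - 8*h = (h)*(h^2 + 2*h - 8) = h*(h + 4)*(h - 2)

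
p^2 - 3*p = p*(p - 3)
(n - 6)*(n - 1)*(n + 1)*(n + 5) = n^4 - n^3 - 31*n^2 + n + 30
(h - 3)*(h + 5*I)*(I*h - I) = I*h^3 - 5*h^2 - 4*I*h^2 + 20*h + 3*I*h - 15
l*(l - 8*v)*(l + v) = l^3 - 7*l^2*v - 8*l*v^2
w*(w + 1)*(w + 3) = w^3 + 4*w^2 + 3*w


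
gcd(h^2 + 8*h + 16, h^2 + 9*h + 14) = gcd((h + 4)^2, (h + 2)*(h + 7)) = 1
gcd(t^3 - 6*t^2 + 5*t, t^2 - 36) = 1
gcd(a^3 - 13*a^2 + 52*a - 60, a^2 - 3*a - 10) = a - 5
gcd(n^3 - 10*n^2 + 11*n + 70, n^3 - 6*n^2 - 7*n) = n - 7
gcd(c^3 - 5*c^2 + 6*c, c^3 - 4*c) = c^2 - 2*c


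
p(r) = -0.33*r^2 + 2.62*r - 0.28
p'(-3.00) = 4.60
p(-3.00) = -11.11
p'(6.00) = -1.34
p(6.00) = 3.56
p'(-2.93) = 4.55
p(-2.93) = -10.79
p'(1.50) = 1.63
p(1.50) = 2.91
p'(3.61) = 0.24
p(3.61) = 4.88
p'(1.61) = 1.56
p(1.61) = 3.08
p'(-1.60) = 3.68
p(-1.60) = -5.32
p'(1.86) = 1.39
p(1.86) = 3.45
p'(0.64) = 2.20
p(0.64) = 1.26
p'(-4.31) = 5.46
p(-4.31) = -17.70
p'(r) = 2.62 - 0.66*r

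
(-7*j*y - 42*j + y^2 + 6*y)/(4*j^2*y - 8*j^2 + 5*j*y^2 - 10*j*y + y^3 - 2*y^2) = (-7*j*y - 42*j + y^2 + 6*y)/(4*j^2*y - 8*j^2 + 5*j*y^2 - 10*j*y + y^3 - 2*y^2)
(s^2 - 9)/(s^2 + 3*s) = (s - 3)/s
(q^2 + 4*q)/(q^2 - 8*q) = (q + 4)/(q - 8)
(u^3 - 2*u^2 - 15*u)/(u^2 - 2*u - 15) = u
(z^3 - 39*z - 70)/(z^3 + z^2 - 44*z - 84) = (z + 5)/(z + 6)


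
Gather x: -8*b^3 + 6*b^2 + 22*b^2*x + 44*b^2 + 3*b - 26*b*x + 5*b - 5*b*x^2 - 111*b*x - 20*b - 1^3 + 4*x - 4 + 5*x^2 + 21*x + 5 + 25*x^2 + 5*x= -8*b^3 + 50*b^2 - 12*b + x^2*(30 - 5*b) + x*(22*b^2 - 137*b + 30)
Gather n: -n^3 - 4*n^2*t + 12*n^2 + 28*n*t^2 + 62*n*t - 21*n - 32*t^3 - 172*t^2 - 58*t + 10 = -n^3 + n^2*(12 - 4*t) + n*(28*t^2 + 62*t - 21) - 32*t^3 - 172*t^2 - 58*t + 10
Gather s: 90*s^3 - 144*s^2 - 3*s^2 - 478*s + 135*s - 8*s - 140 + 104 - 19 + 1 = 90*s^3 - 147*s^2 - 351*s - 54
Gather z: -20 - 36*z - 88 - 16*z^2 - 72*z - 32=-16*z^2 - 108*z - 140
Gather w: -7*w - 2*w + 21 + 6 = 27 - 9*w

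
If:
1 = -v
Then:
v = -1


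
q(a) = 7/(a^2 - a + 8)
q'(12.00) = -0.00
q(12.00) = 0.05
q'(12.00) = -0.00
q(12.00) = 0.05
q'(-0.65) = 0.20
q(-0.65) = 0.77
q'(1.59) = -0.19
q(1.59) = 0.78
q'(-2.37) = 0.16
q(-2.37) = 0.44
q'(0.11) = 0.09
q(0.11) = 0.89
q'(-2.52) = 0.15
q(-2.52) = 0.41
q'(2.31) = -0.21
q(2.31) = 0.63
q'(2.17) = -0.21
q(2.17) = 0.66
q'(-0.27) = 0.15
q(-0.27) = 0.84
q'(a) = 7*(1 - 2*a)/(a^2 - a + 8)^2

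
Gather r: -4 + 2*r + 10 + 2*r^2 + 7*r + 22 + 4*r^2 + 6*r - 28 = 6*r^2 + 15*r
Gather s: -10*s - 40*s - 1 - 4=-50*s - 5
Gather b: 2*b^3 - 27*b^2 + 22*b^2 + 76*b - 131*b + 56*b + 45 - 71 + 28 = 2*b^3 - 5*b^2 + b + 2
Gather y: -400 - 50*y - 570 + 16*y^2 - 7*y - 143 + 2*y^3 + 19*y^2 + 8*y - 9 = 2*y^3 + 35*y^2 - 49*y - 1122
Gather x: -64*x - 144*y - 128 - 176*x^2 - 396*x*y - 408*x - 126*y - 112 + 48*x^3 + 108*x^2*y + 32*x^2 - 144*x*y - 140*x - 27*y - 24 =48*x^3 + x^2*(108*y - 144) + x*(-540*y - 612) - 297*y - 264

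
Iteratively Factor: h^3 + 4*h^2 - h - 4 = (h - 1)*(h^2 + 5*h + 4) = (h - 1)*(h + 4)*(h + 1)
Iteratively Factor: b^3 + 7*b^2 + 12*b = (b + 3)*(b^2 + 4*b) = (b + 3)*(b + 4)*(b)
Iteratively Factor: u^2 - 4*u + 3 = (u - 1)*(u - 3)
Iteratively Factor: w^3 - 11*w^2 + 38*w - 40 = (w - 2)*(w^2 - 9*w + 20) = (w - 5)*(w - 2)*(w - 4)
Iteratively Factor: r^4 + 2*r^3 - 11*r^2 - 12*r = (r)*(r^3 + 2*r^2 - 11*r - 12) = r*(r - 3)*(r^2 + 5*r + 4) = r*(r - 3)*(r + 4)*(r + 1)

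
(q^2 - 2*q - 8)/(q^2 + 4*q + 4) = (q - 4)/(q + 2)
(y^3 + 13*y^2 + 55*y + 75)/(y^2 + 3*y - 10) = (y^2 + 8*y + 15)/(y - 2)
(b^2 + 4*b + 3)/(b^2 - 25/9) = 9*(b^2 + 4*b + 3)/(9*b^2 - 25)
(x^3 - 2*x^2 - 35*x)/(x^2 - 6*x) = (x^2 - 2*x - 35)/(x - 6)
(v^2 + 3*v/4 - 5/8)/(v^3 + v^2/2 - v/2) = (v + 5/4)/(v*(v + 1))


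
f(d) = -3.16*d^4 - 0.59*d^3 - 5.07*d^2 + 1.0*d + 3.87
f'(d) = -12.64*d^3 - 1.77*d^2 - 10.14*d + 1.0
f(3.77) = -734.37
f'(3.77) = -739.67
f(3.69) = -676.98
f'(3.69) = -695.59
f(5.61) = -3384.21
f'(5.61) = -2343.29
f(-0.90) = -2.78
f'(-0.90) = 17.91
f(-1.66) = -33.06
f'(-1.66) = 70.77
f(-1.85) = -48.61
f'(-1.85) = 93.73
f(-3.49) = -505.09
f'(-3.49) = 552.14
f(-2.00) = -64.25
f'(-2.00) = 115.32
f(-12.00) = -65244.45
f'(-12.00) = 21709.72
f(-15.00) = -159135.63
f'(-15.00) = 42414.85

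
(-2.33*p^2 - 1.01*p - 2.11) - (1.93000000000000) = -2.33*p^2 - 1.01*p - 4.04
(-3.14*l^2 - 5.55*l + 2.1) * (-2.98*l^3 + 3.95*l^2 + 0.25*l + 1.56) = 9.3572*l^5 + 4.136*l^4 - 28.9655*l^3 + 2.0091*l^2 - 8.133*l + 3.276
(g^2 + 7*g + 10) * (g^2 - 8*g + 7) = g^4 - g^3 - 39*g^2 - 31*g + 70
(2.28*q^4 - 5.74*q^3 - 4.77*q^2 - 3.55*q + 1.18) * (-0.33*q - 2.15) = -0.7524*q^5 - 3.0078*q^4 + 13.9151*q^3 + 11.427*q^2 + 7.2431*q - 2.537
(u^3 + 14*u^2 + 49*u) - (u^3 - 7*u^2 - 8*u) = 21*u^2 + 57*u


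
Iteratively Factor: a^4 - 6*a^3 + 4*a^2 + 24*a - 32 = (a - 2)*(a^3 - 4*a^2 - 4*a + 16) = (a - 4)*(a - 2)*(a^2 - 4) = (a - 4)*(a - 2)^2*(a + 2)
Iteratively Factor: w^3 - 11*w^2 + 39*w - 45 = (w - 3)*(w^2 - 8*w + 15) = (w - 3)^2*(w - 5)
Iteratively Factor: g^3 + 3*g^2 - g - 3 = (g + 3)*(g^2 - 1) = (g + 1)*(g + 3)*(g - 1)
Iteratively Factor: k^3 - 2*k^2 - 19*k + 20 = (k - 5)*(k^2 + 3*k - 4) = (k - 5)*(k - 1)*(k + 4)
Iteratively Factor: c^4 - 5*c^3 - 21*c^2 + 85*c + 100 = (c + 1)*(c^3 - 6*c^2 - 15*c + 100) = (c - 5)*(c + 1)*(c^2 - c - 20) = (c - 5)*(c + 1)*(c + 4)*(c - 5)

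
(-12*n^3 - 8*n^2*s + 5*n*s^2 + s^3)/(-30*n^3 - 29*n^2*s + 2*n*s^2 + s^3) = (-2*n + s)/(-5*n + s)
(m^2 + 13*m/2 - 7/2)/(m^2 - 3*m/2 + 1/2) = (m + 7)/(m - 1)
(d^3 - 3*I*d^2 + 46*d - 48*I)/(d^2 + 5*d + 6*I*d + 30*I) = (d^2 - 9*I*d - 8)/(d + 5)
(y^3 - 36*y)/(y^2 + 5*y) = (y^2 - 36)/(y + 5)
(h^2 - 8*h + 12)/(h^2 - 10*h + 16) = (h - 6)/(h - 8)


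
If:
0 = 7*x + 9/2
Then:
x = -9/14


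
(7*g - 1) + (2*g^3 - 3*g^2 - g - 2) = 2*g^3 - 3*g^2 + 6*g - 3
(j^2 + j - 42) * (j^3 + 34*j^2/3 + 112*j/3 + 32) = j^5 + 37*j^4/3 + 20*j^3/3 - 1220*j^2/3 - 1536*j - 1344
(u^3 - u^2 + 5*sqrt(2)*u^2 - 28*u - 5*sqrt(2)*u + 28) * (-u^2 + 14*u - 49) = -u^5 - 5*sqrt(2)*u^4 + 15*u^4 - 35*u^3 + 75*sqrt(2)*u^3 - 315*sqrt(2)*u^2 - 371*u^2 + 245*sqrt(2)*u + 1764*u - 1372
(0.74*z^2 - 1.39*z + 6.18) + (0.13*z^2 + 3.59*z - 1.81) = 0.87*z^2 + 2.2*z + 4.37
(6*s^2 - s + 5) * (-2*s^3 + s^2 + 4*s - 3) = -12*s^5 + 8*s^4 + 13*s^3 - 17*s^2 + 23*s - 15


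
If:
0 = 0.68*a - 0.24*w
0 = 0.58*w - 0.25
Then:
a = 0.15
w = 0.43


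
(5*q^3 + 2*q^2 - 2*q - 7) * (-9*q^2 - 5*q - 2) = -45*q^5 - 43*q^4 - 2*q^3 + 69*q^2 + 39*q + 14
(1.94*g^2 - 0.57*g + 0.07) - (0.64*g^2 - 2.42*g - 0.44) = 1.3*g^2 + 1.85*g + 0.51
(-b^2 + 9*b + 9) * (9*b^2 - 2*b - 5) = -9*b^4 + 83*b^3 + 68*b^2 - 63*b - 45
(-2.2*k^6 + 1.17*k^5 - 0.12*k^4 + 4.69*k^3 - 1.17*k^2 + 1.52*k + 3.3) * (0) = 0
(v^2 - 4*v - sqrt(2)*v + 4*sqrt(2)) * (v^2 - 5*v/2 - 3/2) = v^4 - 13*v^3/2 - sqrt(2)*v^3 + 17*v^2/2 + 13*sqrt(2)*v^2/2 - 17*sqrt(2)*v/2 + 6*v - 6*sqrt(2)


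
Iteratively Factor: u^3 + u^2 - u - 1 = (u + 1)*(u^2 - 1) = (u + 1)^2*(u - 1)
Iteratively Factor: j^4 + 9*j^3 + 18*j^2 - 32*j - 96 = (j + 3)*(j^3 + 6*j^2 - 32) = (j + 3)*(j + 4)*(j^2 + 2*j - 8) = (j + 3)*(j + 4)^2*(j - 2)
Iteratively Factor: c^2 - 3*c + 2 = (c - 1)*(c - 2)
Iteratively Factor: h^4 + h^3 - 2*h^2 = (h)*(h^3 + h^2 - 2*h) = h^2*(h^2 + h - 2) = h^2*(h + 2)*(h - 1)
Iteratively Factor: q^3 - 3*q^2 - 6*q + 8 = (q + 2)*(q^2 - 5*q + 4) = (q - 4)*(q + 2)*(q - 1)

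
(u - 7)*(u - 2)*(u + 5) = u^3 - 4*u^2 - 31*u + 70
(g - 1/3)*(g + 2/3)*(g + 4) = g^3 + 13*g^2/3 + 10*g/9 - 8/9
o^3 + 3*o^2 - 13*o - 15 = (o - 3)*(o + 1)*(o + 5)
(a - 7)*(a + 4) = a^2 - 3*a - 28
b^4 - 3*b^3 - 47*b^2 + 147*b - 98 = (b - 7)*(b - 2)*(b - 1)*(b + 7)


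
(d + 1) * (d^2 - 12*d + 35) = d^3 - 11*d^2 + 23*d + 35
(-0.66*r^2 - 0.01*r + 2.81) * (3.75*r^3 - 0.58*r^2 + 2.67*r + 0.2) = -2.475*r^5 + 0.3453*r^4 + 8.7811*r^3 - 1.7885*r^2 + 7.5007*r + 0.562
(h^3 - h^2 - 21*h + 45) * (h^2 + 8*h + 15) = h^5 + 7*h^4 - 14*h^3 - 138*h^2 + 45*h + 675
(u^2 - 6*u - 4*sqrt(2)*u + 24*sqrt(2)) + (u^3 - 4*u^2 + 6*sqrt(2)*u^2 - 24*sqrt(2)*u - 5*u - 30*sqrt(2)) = u^3 - 3*u^2 + 6*sqrt(2)*u^2 - 28*sqrt(2)*u - 11*u - 6*sqrt(2)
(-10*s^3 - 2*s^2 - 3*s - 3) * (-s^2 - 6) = 10*s^5 + 2*s^4 + 63*s^3 + 15*s^2 + 18*s + 18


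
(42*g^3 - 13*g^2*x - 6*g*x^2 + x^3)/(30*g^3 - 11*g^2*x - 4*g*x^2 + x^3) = (-7*g + x)/(-5*g + x)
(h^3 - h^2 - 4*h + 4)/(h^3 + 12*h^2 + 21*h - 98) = (h^2 + h - 2)/(h^2 + 14*h + 49)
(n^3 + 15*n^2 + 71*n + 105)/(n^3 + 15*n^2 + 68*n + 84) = (n^2 + 8*n + 15)/(n^2 + 8*n + 12)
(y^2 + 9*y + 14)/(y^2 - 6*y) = (y^2 + 9*y + 14)/(y*(y - 6))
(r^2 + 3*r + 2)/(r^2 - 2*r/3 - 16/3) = 3*(r + 1)/(3*r - 8)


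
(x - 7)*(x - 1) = x^2 - 8*x + 7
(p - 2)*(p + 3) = p^2 + p - 6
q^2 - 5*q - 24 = (q - 8)*(q + 3)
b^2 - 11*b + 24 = (b - 8)*(b - 3)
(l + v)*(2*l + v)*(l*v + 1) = 2*l^3*v + 3*l^2*v^2 + 2*l^2 + l*v^3 + 3*l*v + v^2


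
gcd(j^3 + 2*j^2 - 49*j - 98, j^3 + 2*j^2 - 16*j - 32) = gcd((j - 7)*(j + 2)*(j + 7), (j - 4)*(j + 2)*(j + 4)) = j + 2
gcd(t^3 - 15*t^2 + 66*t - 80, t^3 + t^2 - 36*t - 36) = 1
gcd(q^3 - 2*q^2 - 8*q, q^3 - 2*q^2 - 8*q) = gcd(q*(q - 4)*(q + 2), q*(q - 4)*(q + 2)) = q^3 - 2*q^2 - 8*q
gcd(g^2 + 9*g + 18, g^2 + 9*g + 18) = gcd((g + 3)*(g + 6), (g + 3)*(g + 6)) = g^2 + 9*g + 18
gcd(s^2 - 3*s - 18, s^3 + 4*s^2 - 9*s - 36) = s + 3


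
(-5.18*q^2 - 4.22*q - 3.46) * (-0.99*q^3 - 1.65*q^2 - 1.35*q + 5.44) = 5.1282*q^5 + 12.7248*q^4 + 17.3814*q^3 - 16.7732*q^2 - 18.2858*q - 18.8224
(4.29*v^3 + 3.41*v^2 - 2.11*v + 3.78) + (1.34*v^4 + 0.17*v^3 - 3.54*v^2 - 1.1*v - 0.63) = 1.34*v^4 + 4.46*v^3 - 0.13*v^2 - 3.21*v + 3.15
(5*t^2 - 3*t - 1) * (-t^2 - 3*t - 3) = -5*t^4 - 12*t^3 - 5*t^2 + 12*t + 3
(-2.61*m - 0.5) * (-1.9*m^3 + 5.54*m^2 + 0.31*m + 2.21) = 4.959*m^4 - 13.5094*m^3 - 3.5791*m^2 - 5.9231*m - 1.105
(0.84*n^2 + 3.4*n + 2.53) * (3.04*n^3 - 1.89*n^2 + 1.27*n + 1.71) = 2.5536*n^5 + 8.7484*n^4 + 2.332*n^3 + 0.972700000000001*n^2 + 9.0271*n + 4.3263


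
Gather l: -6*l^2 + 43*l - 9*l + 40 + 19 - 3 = -6*l^2 + 34*l + 56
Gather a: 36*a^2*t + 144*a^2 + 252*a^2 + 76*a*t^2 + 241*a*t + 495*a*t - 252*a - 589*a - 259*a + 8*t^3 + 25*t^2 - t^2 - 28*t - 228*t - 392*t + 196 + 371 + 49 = a^2*(36*t + 396) + a*(76*t^2 + 736*t - 1100) + 8*t^3 + 24*t^2 - 648*t + 616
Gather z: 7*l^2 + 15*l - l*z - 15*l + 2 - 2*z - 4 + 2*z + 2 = 7*l^2 - l*z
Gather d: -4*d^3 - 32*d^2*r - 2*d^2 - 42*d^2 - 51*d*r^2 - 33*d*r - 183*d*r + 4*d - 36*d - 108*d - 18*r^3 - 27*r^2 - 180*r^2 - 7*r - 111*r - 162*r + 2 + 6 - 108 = -4*d^3 + d^2*(-32*r - 44) + d*(-51*r^2 - 216*r - 140) - 18*r^3 - 207*r^2 - 280*r - 100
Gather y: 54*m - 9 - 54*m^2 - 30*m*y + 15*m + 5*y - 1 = -54*m^2 + 69*m + y*(5 - 30*m) - 10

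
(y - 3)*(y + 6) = y^2 + 3*y - 18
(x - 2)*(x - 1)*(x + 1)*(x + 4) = x^4 + 2*x^3 - 9*x^2 - 2*x + 8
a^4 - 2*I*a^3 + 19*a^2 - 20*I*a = a*(a - 5*I)*(a - I)*(a + 4*I)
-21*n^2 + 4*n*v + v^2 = (-3*n + v)*(7*n + v)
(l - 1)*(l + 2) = l^2 + l - 2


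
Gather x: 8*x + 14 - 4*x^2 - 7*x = -4*x^2 + x + 14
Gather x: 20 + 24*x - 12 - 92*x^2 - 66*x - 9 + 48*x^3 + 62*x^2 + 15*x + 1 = 48*x^3 - 30*x^2 - 27*x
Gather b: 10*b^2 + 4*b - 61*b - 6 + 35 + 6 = 10*b^2 - 57*b + 35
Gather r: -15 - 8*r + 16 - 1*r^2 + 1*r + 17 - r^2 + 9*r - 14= -2*r^2 + 2*r + 4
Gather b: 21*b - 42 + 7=21*b - 35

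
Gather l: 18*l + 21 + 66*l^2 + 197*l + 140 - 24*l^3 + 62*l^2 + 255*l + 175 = -24*l^3 + 128*l^2 + 470*l + 336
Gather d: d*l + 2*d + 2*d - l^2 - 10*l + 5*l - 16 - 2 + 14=d*(l + 4) - l^2 - 5*l - 4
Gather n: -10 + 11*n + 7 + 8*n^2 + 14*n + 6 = 8*n^2 + 25*n + 3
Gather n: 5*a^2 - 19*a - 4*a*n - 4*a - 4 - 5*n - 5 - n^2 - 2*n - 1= 5*a^2 - 23*a - n^2 + n*(-4*a - 7) - 10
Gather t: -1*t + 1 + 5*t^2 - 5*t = 5*t^2 - 6*t + 1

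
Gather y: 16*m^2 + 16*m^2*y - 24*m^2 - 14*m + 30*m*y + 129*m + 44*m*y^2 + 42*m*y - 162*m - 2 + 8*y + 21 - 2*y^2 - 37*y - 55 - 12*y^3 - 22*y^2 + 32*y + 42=-8*m^2 - 47*m - 12*y^3 + y^2*(44*m - 24) + y*(16*m^2 + 72*m + 3) + 6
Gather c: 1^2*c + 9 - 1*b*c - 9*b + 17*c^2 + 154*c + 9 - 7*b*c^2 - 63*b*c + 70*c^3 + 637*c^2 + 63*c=-9*b + 70*c^3 + c^2*(654 - 7*b) + c*(218 - 64*b) + 18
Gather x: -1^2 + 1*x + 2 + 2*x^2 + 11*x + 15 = 2*x^2 + 12*x + 16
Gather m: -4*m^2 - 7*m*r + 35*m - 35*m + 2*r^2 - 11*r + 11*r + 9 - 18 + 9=-4*m^2 - 7*m*r + 2*r^2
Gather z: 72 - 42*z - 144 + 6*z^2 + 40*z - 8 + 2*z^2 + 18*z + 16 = 8*z^2 + 16*z - 64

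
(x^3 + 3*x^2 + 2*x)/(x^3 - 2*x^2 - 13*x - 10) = x/(x - 5)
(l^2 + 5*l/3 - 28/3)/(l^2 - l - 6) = (-l^2 - 5*l/3 + 28/3)/(-l^2 + l + 6)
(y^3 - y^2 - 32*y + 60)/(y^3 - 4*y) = (y^2 + y - 30)/(y*(y + 2))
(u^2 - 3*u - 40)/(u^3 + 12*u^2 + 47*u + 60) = (u - 8)/(u^2 + 7*u + 12)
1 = 1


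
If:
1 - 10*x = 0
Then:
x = 1/10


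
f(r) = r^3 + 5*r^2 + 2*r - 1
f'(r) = 3*r^2 + 10*r + 2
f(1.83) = 25.53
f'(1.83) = 30.35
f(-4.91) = -8.65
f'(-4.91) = 25.22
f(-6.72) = -92.11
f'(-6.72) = 70.28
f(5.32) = 301.72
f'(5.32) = 140.11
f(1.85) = 26.14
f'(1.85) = 30.77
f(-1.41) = 3.32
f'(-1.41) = -6.14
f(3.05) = 79.99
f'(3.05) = 60.41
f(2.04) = 32.38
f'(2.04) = 34.88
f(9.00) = 1151.00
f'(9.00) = 335.00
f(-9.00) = -343.00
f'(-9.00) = 155.00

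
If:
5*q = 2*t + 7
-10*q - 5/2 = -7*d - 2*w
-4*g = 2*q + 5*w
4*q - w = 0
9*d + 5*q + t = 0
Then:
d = 103/282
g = -22/141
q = 4/141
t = -967/282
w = 16/141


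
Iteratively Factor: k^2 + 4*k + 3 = (k + 3)*(k + 1)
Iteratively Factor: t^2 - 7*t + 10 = (t - 2)*(t - 5)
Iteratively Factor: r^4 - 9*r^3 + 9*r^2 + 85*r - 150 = (r - 5)*(r^3 - 4*r^2 - 11*r + 30) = (r - 5)*(r - 2)*(r^2 - 2*r - 15) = (r - 5)^2*(r - 2)*(r + 3)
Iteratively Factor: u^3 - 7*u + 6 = (u + 3)*(u^2 - 3*u + 2) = (u - 2)*(u + 3)*(u - 1)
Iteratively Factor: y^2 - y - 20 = (y - 5)*(y + 4)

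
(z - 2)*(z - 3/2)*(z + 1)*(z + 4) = z^4 + 3*z^3/2 - 21*z^2/2 + z + 12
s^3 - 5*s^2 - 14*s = s*(s - 7)*(s + 2)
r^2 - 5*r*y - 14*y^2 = (r - 7*y)*(r + 2*y)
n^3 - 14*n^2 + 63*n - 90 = (n - 6)*(n - 5)*(n - 3)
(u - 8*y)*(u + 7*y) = u^2 - u*y - 56*y^2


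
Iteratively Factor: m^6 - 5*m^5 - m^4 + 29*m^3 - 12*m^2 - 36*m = (m + 2)*(m^5 - 7*m^4 + 13*m^3 + 3*m^2 - 18*m) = (m - 2)*(m + 2)*(m^4 - 5*m^3 + 3*m^2 + 9*m) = (m - 2)*(m + 1)*(m + 2)*(m^3 - 6*m^2 + 9*m) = (m - 3)*(m - 2)*(m + 1)*(m + 2)*(m^2 - 3*m) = (m - 3)^2*(m - 2)*(m + 1)*(m + 2)*(m)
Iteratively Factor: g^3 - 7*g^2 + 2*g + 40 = (g - 4)*(g^2 - 3*g - 10) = (g - 4)*(g + 2)*(g - 5)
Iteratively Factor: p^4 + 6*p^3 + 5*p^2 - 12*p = (p)*(p^3 + 6*p^2 + 5*p - 12) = p*(p + 3)*(p^2 + 3*p - 4) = p*(p - 1)*(p + 3)*(p + 4)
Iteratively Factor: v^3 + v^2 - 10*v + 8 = (v - 2)*(v^2 + 3*v - 4) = (v - 2)*(v - 1)*(v + 4)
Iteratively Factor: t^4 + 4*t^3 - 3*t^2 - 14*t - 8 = (t + 1)*(t^3 + 3*t^2 - 6*t - 8) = (t + 1)*(t + 4)*(t^2 - t - 2) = (t + 1)^2*(t + 4)*(t - 2)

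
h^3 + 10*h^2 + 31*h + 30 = (h + 2)*(h + 3)*(h + 5)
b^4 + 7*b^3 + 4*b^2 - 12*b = b*(b - 1)*(b + 2)*(b + 6)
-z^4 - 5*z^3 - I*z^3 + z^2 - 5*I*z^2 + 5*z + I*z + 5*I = (z + 1)*(z + 5)*(-I*z + 1)*(-I*z + I)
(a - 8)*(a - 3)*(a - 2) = a^3 - 13*a^2 + 46*a - 48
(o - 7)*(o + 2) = o^2 - 5*o - 14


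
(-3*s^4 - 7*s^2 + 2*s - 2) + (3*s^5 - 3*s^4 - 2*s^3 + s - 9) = 3*s^5 - 6*s^4 - 2*s^3 - 7*s^2 + 3*s - 11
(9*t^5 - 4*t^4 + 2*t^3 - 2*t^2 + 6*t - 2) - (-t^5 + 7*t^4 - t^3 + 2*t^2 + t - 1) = 10*t^5 - 11*t^4 + 3*t^3 - 4*t^2 + 5*t - 1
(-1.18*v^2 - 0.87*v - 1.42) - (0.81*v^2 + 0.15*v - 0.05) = -1.99*v^2 - 1.02*v - 1.37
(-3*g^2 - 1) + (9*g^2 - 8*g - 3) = 6*g^2 - 8*g - 4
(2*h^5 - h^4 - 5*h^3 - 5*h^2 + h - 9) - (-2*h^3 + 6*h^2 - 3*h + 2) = 2*h^5 - h^4 - 3*h^3 - 11*h^2 + 4*h - 11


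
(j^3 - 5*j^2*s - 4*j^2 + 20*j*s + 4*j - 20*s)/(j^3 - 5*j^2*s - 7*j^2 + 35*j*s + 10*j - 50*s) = (j - 2)/(j - 5)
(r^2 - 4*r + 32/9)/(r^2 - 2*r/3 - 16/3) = (r - 4/3)/(r + 2)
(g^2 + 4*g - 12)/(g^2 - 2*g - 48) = (g - 2)/(g - 8)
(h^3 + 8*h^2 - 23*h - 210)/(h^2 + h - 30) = h + 7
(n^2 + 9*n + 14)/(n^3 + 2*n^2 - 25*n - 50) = (n + 7)/(n^2 - 25)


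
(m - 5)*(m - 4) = m^2 - 9*m + 20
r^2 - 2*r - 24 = (r - 6)*(r + 4)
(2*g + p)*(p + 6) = 2*g*p + 12*g + p^2 + 6*p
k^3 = k^3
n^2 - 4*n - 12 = (n - 6)*(n + 2)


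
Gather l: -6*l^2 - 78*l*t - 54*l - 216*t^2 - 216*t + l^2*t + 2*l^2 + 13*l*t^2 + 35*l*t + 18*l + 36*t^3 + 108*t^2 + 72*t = l^2*(t - 4) + l*(13*t^2 - 43*t - 36) + 36*t^3 - 108*t^2 - 144*t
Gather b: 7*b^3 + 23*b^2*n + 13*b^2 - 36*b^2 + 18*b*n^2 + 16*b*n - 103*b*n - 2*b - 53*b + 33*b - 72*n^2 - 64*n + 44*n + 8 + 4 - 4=7*b^3 + b^2*(23*n - 23) + b*(18*n^2 - 87*n - 22) - 72*n^2 - 20*n + 8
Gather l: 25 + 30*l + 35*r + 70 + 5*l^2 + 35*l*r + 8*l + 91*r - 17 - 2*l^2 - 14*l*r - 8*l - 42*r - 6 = 3*l^2 + l*(21*r + 30) + 84*r + 72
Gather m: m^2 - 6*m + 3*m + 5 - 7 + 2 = m^2 - 3*m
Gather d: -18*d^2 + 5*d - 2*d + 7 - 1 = -18*d^2 + 3*d + 6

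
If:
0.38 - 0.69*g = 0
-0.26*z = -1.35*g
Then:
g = 0.55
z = 2.86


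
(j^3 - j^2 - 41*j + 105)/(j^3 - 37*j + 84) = (j - 5)/(j - 4)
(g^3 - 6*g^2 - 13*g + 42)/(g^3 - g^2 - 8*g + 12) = (g - 7)/(g - 2)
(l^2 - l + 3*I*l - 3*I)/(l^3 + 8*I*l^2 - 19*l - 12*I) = (l - 1)/(l^2 + 5*I*l - 4)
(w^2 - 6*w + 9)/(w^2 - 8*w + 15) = (w - 3)/(w - 5)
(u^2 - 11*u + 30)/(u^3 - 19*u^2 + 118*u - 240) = 1/(u - 8)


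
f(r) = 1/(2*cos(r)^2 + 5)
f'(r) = 4*sin(r)*cos(r)/(2*cos(r)^2 + 5)^2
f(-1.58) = 0.20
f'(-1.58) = 0.00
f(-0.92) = 0.17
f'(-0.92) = -0.06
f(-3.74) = 0.16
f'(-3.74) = -0.05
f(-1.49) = 0.20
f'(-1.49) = -0.01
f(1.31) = 0.19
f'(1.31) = 0.04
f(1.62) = 0.20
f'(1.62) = -0.01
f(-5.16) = 0.19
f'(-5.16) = 0.05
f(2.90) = 0.15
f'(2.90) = -0.02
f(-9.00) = 0.15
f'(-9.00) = 0.03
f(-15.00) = 0.16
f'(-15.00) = 0.05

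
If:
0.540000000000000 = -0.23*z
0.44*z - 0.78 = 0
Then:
No Solution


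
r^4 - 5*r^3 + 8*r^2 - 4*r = r*(r - 2)^2*(r - 1)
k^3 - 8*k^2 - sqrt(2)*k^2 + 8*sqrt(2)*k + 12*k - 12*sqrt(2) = (k - 6)*(k - 2)*(k - sqrt(2))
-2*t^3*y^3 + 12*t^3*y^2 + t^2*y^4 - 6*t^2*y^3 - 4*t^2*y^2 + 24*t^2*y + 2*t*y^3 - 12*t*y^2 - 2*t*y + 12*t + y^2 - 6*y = (-2*t + y)*(y - 6)*(t*y + 1)^2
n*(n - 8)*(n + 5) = n^3 - 3*n^2 - 40*n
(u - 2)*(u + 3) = u^2 + u - 6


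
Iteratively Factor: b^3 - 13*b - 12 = (b + 1)*(b^2 - b - 12) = (b + 1)*(b + 3)*(b - 4)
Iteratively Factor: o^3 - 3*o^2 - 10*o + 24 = (o - 2)*(o^2 - o - 12) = (o - 2)*(o + 3)*(o - 4)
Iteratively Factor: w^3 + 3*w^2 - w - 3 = (w + 1)*(w^2 + 2*w - 3) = (w - 1)*(w + 1)*(w + 3)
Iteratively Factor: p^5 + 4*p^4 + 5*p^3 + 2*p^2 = (p + 1)*(p^4 + 3*p^3 + 2*p^2) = p*(p + 1)*(p^3 + 3*p^2 + 2*p) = p*(p + 1)*(p + 2)*(p^2 + p) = p*(p + 1)^2*(p + 2)*(p)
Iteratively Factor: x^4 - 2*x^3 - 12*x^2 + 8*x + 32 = (x + 2)*(x^3 - 4*x^2 - 4*x + 16) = (x + 2)^2*(x^2 - 6*x + 8) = (x - 2)*(x + 2)^2*(x - 4)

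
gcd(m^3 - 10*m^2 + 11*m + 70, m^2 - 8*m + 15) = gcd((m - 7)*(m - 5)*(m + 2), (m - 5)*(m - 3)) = m - 5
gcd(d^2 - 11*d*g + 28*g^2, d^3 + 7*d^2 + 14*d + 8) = 1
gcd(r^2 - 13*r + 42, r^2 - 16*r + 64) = 1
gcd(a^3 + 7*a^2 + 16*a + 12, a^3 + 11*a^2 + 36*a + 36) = a^2 + 5*a + 6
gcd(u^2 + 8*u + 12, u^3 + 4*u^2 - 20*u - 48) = u^2 + 8*u + 12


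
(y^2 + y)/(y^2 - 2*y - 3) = y/(y - 3)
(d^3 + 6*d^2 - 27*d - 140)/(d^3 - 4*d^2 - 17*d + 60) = (d + 7)/(d - 3)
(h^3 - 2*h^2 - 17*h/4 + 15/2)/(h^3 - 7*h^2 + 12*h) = (4*h^3 - 8*h^2 - 17*h + 30)/(4*h*(h^2 - 7*h + 12))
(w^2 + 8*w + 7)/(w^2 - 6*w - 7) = (w + 7)/(w - 7)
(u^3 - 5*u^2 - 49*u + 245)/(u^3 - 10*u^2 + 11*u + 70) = (u + 7)/(u + 2)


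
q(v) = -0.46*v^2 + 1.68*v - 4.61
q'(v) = 1.68 - 0.92*v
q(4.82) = -7.20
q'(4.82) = -2.75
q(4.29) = -5.87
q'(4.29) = -2.27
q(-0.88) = -6.44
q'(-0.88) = 2.49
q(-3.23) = -14.84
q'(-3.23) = 4.65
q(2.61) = -3.36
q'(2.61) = -0.72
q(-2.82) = -13.01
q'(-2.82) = 4.27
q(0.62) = -3.75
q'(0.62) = 1.11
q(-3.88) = -18.05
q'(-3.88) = 5.25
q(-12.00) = -91.01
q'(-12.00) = 12.72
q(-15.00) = -133.31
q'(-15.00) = 15.48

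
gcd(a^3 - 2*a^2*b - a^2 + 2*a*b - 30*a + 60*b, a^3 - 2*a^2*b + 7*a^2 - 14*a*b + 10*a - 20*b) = a^2 - 2*a*b + 5*a - 10*b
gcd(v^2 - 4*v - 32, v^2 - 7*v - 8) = v - 8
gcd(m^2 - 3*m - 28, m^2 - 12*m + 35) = m - 7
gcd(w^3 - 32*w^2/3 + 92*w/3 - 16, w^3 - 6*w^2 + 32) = w - 4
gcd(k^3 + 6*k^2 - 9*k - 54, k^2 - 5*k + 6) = k - 3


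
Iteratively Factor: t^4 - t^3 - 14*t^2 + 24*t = (t)*(t^3 - t^2 - 14*t + 24) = t*(t + 4)*(t^2 - 5*t + 6) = t*(t - 2)*(t + 4)*(t - 3)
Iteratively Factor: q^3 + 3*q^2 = (q)*(q^2 + 3*q) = q^2*(q + 3)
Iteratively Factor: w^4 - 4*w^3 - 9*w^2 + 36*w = (w - 4)*(w^3 - 9*w) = (w - 4)*(w + 3)*(w^2 - 3*w) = w*(w - 4)*(w + 3)*(w - 3)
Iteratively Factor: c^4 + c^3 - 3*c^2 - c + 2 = (c + 1)*(c^3 - 3*c + 2) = (c + 1)*(c + 2)*(c^2 - 2*c + 1) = (c - 1)*(c + 1)*(c + 2)*(c - 1)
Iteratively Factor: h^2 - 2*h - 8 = (h - 4)*(h + 2)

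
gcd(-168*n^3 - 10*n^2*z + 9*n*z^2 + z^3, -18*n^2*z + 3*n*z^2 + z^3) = 6*n + z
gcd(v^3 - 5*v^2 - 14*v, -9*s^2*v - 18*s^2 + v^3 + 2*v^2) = v + 2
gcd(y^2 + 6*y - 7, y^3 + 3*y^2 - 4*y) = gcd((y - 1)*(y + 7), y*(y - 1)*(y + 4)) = y - 1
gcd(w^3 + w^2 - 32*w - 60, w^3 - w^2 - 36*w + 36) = w - 6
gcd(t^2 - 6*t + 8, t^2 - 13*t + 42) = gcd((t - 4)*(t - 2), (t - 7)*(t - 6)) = 1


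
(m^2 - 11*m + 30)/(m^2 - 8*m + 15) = (m - 6)/(m - 3)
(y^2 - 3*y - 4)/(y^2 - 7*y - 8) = (y - 4)/(y - 8)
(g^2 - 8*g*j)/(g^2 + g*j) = (g - 8*j)/(g + j)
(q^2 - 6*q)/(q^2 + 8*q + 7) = q*(q - 6)/(q^2 + 8*q + 7)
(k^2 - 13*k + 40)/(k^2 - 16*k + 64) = (k - 5)/(k - 8)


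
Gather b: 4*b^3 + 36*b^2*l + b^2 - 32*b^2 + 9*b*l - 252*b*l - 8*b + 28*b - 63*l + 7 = 4*b^3 + b^2*(36*l - 31) + b*(20 - 243*l) - 63*l + 7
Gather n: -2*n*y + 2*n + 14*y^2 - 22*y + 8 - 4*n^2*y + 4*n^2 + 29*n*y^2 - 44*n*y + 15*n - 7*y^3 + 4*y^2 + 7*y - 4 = n^2*(4 - 4*y) + n*(29*y^2 - 46*y + 17) - 7*y^3 + 18*y^2 - 15*y + 4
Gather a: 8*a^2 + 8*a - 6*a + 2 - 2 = 8*a^2 + 2*a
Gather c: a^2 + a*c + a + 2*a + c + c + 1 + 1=a^2 + 3*a + c*(a + 2) + 2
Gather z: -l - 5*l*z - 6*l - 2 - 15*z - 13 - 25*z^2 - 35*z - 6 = -7*l - 25*z^2 + z*(-5*l - 50) - 21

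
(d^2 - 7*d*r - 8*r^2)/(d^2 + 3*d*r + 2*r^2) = (d - 8*r)/(d + 2*r)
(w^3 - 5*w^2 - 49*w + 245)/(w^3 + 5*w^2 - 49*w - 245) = (w - 5)/(w + 5)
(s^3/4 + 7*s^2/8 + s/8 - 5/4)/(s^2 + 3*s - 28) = (2*s^3 + 7*s^2 + s - 10)/(8*(s^2 + 3*s - 28))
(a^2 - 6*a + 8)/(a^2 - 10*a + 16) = (a - 4)/(a - 8)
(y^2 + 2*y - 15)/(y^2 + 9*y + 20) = (y - 3)/(y + 4)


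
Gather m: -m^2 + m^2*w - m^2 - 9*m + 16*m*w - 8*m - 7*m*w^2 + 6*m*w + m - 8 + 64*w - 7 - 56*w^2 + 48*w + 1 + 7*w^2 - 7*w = m^2*(w - 2) + m*(-7*w^2 + 22*w - 16) - 49*w^2 + 105*w - 14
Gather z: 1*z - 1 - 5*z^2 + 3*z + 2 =-5*z^2 + 4*z + 1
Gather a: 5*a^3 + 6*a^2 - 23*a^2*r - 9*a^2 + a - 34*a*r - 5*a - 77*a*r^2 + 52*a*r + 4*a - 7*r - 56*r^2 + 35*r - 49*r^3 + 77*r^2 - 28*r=5*a^3 + a^2*(-23*r - 3) + a*(-77*r^2 + 18*r) - 49*r^3 + 21*r^2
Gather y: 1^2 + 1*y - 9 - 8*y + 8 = -7*y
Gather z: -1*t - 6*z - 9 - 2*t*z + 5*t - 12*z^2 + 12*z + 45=4*t - 12*z^2 + z*(6 - 2*t) + 36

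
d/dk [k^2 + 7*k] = 2*k + 7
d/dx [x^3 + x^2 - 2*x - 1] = 3*x^2 + 2*x - 2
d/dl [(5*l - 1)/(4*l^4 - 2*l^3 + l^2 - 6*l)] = (-60*l^4 + 36*l^3 - 11*l^2 + 2*l - 6)/(l^2*(16*l^6 - 16*l^5 + 12*l^4 - 52*l^3 + 25*l^2 - 12*l + 36))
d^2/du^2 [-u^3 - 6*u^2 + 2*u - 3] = -6*u - 12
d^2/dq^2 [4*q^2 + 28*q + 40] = 8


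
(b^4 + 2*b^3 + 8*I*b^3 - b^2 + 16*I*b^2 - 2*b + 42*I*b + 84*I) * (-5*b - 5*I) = -5*b^5 - 10*b^4 - 45*I*b^4 + 45*b^3 - 90*I*b^3 + 90*b^2 - 205*I*b^2 + 210*b - 410*I*b + 420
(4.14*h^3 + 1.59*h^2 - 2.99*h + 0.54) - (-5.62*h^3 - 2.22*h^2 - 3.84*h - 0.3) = 9.76*h^3 + 3.81*h^2 + 0.85*h + 0.84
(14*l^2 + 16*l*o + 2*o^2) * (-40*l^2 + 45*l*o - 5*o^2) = -560*l^4 - 10*l^3*o + 570*l^2*o^2 + 10*l*o^3 - 10*o^4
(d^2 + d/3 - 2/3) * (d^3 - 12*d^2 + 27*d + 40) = d^5 - 35*d^4/3 + 67*d^3/3 + 57*d^2 - 14*d/3 - 80/3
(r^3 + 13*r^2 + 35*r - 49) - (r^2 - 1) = r^3 + 12*r^2 + 35*r - 48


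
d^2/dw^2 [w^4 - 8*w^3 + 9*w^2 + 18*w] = 12*w^2 - 48*w + 18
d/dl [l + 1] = 1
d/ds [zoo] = 0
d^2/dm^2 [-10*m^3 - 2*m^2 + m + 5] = -60*m - 4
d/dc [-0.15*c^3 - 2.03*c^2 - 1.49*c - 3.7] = -0.45*c^2 - 4.06*c - 1.49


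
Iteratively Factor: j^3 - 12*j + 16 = (j - 2)*(j^2 + 2*j - 8) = (j - 2)^2*(j + 4)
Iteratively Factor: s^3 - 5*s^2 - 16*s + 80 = (s - 4)*(s^2 - s - 20) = (s - 5)*(s - 4)*(s + 4)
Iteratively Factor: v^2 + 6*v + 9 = (v + 3)*(v + 3)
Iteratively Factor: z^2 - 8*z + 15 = (z - 5)*(z - 3)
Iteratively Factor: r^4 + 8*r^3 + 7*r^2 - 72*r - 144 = (r + 3)*(r^3 + 5*r^2 - 8*r - 48) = (r + 3)*(r + 4)*(r^2 + r - 12) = (r + 3)*(r + 4)^2*(r - 3)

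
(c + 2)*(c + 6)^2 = c^3 + 14*c^2 + 60*c + 72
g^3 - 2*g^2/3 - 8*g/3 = g*(g - 2)*(g + 4/3)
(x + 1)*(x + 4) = x^2 + 5*x + 4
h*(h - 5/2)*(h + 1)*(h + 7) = h^4 + 11*h^3/2 - 13*h^2 - 35*h/2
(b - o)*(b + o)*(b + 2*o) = b^3 + 2*b^2*o - b*o^2 - 2*o^3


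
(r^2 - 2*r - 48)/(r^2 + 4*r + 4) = (r^2 - 2*r - 48)/(r^2 + 4*r + 4)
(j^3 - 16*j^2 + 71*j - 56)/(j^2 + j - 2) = (j^2 - 15*j + 56)/(j + 2)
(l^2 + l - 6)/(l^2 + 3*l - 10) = (l + 3)/(l + 5)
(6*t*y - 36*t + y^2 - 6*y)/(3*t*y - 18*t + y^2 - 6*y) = (6*t + y)/(3*t + y)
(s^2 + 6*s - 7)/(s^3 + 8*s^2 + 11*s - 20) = (s + 7)/(s^2 + 9*s + 20)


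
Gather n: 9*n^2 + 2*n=9*n^2 + 2*n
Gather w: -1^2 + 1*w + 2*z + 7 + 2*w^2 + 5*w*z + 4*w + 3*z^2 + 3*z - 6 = 2*w^2 + w*(5*z + 5) + 3*z^2 + 5*z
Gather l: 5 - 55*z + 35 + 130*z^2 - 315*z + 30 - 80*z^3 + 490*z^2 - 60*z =-80*z^3 + 620*z^2 - 430*z + 70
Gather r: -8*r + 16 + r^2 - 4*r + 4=r^2 - 12*r + 20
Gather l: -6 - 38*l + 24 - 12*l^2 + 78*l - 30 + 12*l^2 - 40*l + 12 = 0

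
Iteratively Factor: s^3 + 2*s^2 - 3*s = (s + 3)*(s^2 - s) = (s - 1)*(s + 3)*(s)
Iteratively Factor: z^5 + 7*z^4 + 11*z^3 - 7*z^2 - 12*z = (z + 4)*(z^4 + 3*z^3 - z^2 - 3*z) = z*(z + 4)*(z^3 + 3*z^2 - z - 3) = z*(z + 3)*(z + 4)*(z^2 - 1) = z*(z - 1)*(z + 3)*(z + 4)*(z + 1)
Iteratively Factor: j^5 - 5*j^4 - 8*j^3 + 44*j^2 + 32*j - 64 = (j + 2)*(j^4 - 7*j^3 + 6*j^2 + 32*j - 32) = (j - 1)*(j + 2)*(j^3 - 6*j^2 + 32) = (j - 4)*(j - 1)*(j + 2)*(j^2 - 2*j - 8) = (j - 4)^2*(j - 1)*(j + 2)*(j + 2)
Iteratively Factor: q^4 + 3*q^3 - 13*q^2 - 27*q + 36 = (q + 3)*(q^3 - 13*q + 12) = (q - 3)*(q + 3)*(q^2 + 3*q - 4) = (q - 3)*(q + 3)*(q + 4)*(q - 1)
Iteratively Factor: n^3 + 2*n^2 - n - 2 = (n - 1)*(n^2 + 3*n + 2) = (n - 1)*(n + 2)*(n + 1)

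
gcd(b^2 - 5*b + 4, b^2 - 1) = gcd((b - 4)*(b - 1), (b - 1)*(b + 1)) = b - 1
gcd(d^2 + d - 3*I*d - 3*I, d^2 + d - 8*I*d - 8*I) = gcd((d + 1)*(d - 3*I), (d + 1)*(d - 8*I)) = d + 1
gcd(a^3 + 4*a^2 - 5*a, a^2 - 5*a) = a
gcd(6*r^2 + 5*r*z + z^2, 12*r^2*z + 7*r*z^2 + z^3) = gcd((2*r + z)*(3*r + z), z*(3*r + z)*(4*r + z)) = 3*r + z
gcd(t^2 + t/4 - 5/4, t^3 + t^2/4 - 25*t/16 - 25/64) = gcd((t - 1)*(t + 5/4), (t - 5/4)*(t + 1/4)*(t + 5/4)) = t + 5/4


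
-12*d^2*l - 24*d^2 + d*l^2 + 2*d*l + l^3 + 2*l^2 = (-3*d + l)*(4*d + l)*(l + 2)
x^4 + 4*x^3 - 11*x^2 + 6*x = x*(x - 1)^2*(x + 6)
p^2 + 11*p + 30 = (p + 5)*(p + 6)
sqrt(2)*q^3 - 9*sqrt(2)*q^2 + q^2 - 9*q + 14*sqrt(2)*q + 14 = (q - 7)*(q - 2)*(sqrt(2)*q + 1)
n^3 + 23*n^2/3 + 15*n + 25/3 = (n + 1)*(n + 5/3)*(n + 5)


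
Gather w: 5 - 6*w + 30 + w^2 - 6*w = w^2 - 12*w + 35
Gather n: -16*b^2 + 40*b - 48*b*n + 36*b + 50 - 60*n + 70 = -16*b^2 + 76*b + n*(-48*b - 60) + 120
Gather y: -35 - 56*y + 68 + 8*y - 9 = 24 - 48*y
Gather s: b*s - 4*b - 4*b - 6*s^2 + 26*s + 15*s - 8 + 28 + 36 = -8*b - 6*s^2 + s*(b + 41) + 56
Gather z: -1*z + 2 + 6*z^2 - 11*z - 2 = 6*z^2 - 12*z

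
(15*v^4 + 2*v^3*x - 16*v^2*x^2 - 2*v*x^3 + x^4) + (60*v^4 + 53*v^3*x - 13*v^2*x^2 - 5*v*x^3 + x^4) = 75*v^4 + 55*v^3*x - 29*v^2*x^2 - 7*v*x^3 + 2*x^4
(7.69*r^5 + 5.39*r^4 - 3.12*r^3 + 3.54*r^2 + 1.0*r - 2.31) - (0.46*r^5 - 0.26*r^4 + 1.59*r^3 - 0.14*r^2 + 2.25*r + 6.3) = 7.23*r^5 + 5.65*r^4 - 4.71*r^3 + 3.68*r^2 - 1.25*r - 8.61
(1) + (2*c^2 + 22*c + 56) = 2*c^2 + 22*c + 57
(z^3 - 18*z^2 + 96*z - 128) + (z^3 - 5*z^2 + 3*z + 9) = 2*z^3 - 23*z^2 + 99*z - 119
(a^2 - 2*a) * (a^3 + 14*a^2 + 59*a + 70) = a^5 + 12*a^4 + 31*a^3 - 48*a^2 - 140*a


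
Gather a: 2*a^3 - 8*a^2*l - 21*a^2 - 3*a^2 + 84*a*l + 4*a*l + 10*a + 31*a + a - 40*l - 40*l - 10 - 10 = 2*a^3 + a^2*(-8*l - 24) + a*(88*l + 42) - 80*l - 20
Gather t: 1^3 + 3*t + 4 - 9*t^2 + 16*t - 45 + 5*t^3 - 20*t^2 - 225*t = 5*t^3 - 29*t^2 - 206*t - 40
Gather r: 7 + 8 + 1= 16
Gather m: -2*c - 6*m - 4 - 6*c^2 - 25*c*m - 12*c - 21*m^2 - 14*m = -6*c^2 - 14*c - 21*m^2 + m*(-25*c - 20) - 4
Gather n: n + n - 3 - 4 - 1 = 2*n - 8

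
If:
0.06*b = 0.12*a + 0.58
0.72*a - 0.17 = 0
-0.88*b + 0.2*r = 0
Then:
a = 0.24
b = 10.14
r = 44.61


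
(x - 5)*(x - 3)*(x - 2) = x^3 - 10*x^2 + 31*x - 30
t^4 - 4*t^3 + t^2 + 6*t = t*(t - 3)*(t - 2)*(t + 1)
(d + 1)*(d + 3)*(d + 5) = d^3 + 9*d^2 + 23*d + 15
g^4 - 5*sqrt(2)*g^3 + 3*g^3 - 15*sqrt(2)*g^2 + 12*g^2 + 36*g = g*(g + 3)*(g - 3*sqrt(2))*(g - 2*sqrt(2))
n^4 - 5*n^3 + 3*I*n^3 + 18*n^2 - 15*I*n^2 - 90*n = n*(n - 5)*(n - 3*I)*(n + 6*I)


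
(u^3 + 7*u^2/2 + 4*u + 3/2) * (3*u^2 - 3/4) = 3*u^5 + 21*u^4/2 + 45*u^3/4 + 15*u^2/8 - 3*u - 9/8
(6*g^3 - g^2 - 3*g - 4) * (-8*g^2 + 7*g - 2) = -48*g^5 + 50*g^4 + 5*g^3 + 13*g^2 - 22*g + 8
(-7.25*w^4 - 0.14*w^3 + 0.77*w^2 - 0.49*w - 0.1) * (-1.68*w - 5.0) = 12.18*w^5 + 36.4852*w^4 - 0.5936*w^3 - 3.0268*w^2 + 2.618*w + 0.5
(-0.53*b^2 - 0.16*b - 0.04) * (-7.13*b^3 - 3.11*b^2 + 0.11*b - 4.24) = 3.7789*b^5 + 2.7891*b^4 + 0.7245*b^3 + 2.354*b^2 + 0.674*b + 0.1696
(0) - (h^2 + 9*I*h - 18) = -h^2 - 9*I*h + 18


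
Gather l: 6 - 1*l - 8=-l - 2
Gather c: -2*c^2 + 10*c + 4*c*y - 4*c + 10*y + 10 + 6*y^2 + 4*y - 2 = -2*c^2 + c*(4*y + 6) + 6*y^2 + 14*y + 8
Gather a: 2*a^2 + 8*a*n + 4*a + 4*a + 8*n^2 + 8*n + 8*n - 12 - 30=2*a^2 + a*(8*n + 8) + 8*n^2 + 16*n - 42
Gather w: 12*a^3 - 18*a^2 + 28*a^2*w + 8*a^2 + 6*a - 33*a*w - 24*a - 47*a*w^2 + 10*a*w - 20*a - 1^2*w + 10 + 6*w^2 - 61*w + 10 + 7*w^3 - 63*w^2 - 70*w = 12*a^3 - 10*a^2 - 38*a + 7*w^3 + w^2*(-47*a - 57) + w*(28*a^2 - 23*a - 132) + 20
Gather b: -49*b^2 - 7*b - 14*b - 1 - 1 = -49*b^2 - 21*b - 2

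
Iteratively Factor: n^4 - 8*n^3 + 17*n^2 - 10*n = (n - 5)*(n^3 - 3*n^2 + 2*n) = n*(n - 5)*(n^2 - 3*n + 2) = n*(n - 5)*(n - 1)*(n - 2)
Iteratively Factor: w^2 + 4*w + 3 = (w + 3)*(w + 1)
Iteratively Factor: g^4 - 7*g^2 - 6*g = (g + 2)*(g^3 - 2*g^2 - 3*g) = (g - 3)*(g + 2)*(g^2 + g) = g*(g - 3)*(g + 2)*(g + 1)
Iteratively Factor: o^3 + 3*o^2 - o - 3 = (o + 3)*(o^2 - 1) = (o - 1)*(o + 3)*(o + 1)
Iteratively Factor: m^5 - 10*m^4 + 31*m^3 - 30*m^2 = (m - 5)*(m^4 - 5*m^3 + 6*m^2) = (m - 5)*(m - 2)*(m^3 - 3*m^2) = m*(m - 5)*(m - 2)*(m^2 - 3*m) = m^2*(m - 5)*(m - 2)*(m - 3)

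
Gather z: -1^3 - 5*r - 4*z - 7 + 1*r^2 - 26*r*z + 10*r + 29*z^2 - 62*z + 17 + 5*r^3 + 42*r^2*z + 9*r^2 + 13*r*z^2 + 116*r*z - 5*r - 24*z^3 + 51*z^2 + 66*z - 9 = 5*r^3 + 10*r^2 - 24*z^3 + z^2*(13*r + 80) + z*(42*r^2 + 90*r)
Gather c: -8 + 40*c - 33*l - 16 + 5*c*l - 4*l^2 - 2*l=c*(5*l + 40) - 4*l^2 - 35*l - 24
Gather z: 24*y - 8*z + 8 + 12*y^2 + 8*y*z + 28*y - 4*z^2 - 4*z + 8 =12*y^2 + 52*y - 4*z^2 + z*(8*y - 12) + 16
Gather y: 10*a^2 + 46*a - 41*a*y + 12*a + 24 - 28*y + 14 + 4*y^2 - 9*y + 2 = 10*a^2 + 58*a + 4*y^2 + y*(-41*a - 37) + 40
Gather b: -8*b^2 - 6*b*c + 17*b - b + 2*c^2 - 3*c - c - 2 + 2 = -8*b^2 + b*(16 - 6*c) + 2*c^2 - 4*c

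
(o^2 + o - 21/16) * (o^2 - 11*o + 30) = o^4 - 10*o^3 + 283*o^2/16 + 711*o/16 - 315/8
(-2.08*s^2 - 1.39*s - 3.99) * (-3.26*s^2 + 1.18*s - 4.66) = 6.7808*s^4 + 2.077*s^3 + 21.06*s^2 + 1.7692*s + 18.5934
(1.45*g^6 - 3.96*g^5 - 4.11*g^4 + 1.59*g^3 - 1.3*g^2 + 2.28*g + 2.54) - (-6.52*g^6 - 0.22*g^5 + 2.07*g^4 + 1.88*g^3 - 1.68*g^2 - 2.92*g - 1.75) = 7.97*g^6 - 3.74*g^5 - 6.18*g^4 - 0.29*g^3 + 0.38*g^2 + 5.2*g + 4.29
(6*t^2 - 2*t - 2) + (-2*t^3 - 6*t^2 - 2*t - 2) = -2*t^3 - 4*t - 4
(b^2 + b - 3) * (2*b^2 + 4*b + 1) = 2*b^4 + 6*b^3 - b^2 - 11*b - 3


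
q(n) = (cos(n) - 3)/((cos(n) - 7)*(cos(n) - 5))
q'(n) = -sin(n)/((cos(n) - 7)*(cos(n) - 5)) + (cos(n) - 3)*sin(n)/((cos(n) - 7)*(cos(n) - 5)^2) + (cos(n) - 3)*sin(n)/((cos(n) - 7)^2*(cos(n) - 5)) = (cos(n)^2 - 6*cos(n) + 1)*sin(n)/((cos(n) - 7)^2*(cos(n) - 5)^2)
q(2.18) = -0.08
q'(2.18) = 0.00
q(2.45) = -0.08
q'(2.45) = 0.00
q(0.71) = -0.08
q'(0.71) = -0.00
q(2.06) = -0.08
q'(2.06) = 0.00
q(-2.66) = -0.08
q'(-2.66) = -0.00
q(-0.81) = -0.08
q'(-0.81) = 0.00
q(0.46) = -0.08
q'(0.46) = -0.00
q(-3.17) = -0.08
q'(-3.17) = 0.00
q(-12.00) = -0.08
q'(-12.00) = 0.00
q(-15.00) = -0.08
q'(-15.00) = 0.00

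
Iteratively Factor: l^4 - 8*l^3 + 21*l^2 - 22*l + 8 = (l - 1)*(l^3 - 7*l^2 + 14*l - 8) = (l - 4)*(l - 1)*(l^2 - 3*l + 2) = (l - 4)*(l - 1)^2*(l - 2)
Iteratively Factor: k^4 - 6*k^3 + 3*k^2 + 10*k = (k - 2)*(k^3 - 4*k^2 - 5*k) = (k - 5)*(k - 2)*(k^2 + k) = k*(k - 5)*(k - 2)*(k + 1)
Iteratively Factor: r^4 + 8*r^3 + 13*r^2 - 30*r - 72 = (r + 3)*(r^3 + 5*r^2 - 2*r - 24) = (r + 3)^2*(r^2 + 2*r - 8) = (r + 3)^2*(r + 4)*(r - 2)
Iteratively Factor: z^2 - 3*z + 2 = (z - 1)*(z - 2)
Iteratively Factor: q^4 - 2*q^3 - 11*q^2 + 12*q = (q - 4)*(q^3 + 2*q^2 - 3*q) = (q - 4)*(q + 3)*(q^2 - q) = q*(q - 4)*(q + 3)*(q - 1)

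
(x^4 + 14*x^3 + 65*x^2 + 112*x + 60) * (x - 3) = x^5 + 11*x^4 + 23*x^3 - 83*x^2 - 276*x - 180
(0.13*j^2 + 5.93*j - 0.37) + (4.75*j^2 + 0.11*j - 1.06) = 4.88*j^2 + 6.04*j - 1.43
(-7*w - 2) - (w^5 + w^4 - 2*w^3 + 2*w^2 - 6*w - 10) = -w^5 - w^4 + 2*w^3 - 2*w^2 - w + 8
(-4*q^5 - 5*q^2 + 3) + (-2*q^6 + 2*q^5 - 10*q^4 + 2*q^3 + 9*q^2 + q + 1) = -2*q^6 - 2*q^5 - 10*q^4 + 2*q^3 + 4*q^2 + q + 4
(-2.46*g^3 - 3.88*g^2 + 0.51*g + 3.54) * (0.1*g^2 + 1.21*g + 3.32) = -0.246*g^5 - 3.3646*g^4 - 12.811*g^3 - 11.9105*g^2 + 5.9766*g + 11.7528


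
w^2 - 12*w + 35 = (w - 7)*(w - 5)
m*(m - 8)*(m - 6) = m^3 - 14*m^2 + 48*m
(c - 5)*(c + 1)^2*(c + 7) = c^4 + 4*c^3 - 30*c^2 - 68*c - 35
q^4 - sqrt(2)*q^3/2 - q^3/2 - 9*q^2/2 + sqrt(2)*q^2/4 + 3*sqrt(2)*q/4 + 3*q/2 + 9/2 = (q - 3/2)*(q + 1)*(q - 3*sqrt(2)/2)*(q + sqrt(2))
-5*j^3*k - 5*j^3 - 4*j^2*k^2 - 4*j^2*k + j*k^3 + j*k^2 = (-5*j + k)*(j + k)*(j*k + j)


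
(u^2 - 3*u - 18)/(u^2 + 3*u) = (u - 6)/u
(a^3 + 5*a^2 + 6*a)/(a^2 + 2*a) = a + 3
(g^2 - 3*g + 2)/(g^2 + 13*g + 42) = (g^2 - 3*g + 2)/(g^2 + 13*g + 42)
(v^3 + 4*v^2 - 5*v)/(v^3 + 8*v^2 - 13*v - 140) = v*(v - 1)/(v^2 + 3*v - 28)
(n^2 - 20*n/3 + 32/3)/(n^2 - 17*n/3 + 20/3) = (3*n - 8)/(3*n - 5)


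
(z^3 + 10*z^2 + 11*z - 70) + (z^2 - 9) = z^3 + 11*z^2 + 11*z - 79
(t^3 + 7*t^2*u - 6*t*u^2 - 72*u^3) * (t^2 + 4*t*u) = t^5 + 11*t^4*u + 22*t^3*u^2 - 96*t^2*u^3 - 288*t*u^4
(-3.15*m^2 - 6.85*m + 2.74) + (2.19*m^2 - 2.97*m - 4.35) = -0.96*m^2 - 9.82*m - 1.61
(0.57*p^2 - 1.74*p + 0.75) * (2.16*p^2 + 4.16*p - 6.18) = 1.2312*p^4 - 1.3872*p^3 - 9.141*p^2 + 13.8732*p - 4.635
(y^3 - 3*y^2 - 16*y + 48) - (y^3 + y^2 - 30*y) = -4*y^2 + 14*y + 48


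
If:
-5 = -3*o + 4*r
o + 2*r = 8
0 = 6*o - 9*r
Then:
No Solution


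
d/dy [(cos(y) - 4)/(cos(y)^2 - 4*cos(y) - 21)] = (cos(y)^2 - 8*cos(y) + 37)*sin(y)/(sin(y)^2 + 4*cos(y) + 20)^2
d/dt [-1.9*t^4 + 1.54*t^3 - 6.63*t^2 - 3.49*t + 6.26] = -7.6*t^3 + 4.62*t^2 - 13.26*t - 3.49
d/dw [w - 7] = 1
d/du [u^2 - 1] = 2*u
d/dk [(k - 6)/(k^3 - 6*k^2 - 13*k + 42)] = (k^3 - 6*k^2 - 13*k + (k - 6)*(-3*k^2 + 12*k + 13) + 42)/(k^3 - 6*k^2 - 13*k + 42)^2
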